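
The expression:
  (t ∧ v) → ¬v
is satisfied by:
  {v: False, t: False}
  {t: True, v: False}
  {v: True, t: False}


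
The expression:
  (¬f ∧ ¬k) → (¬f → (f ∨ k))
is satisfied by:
  {k: True, f: True}
  {k: True, f: False}
  {f: True, k: False}


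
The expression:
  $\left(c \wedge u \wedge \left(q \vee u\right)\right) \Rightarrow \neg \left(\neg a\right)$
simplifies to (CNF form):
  $a \vee \neg c \vee \neg u$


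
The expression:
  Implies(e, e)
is always true.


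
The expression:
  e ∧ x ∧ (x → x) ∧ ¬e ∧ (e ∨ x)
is never true.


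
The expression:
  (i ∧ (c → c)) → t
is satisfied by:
  {t: True, i: False}
  {i: False, t: False}
  {i: True, t: True}


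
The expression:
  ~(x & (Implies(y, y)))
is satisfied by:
  {x: False}


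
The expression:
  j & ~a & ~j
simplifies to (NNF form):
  False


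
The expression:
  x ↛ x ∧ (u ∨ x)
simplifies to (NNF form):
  False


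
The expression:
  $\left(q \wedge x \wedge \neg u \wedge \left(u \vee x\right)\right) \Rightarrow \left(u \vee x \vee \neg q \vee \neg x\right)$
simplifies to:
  $\text{True}$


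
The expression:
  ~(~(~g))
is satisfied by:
  {g: False}


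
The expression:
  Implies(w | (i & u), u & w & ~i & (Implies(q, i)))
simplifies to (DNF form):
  (~i & ~w) | (~u & ~w) | (u & ~i & ~q) | (u & ~i & ~w) | (u & ~q & ~u) | (u & ~u & ~w) | (~i & ~q & ~w) | (~q & ~u & ~w)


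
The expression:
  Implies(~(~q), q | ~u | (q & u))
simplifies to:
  True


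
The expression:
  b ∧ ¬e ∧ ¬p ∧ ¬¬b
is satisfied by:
  {b: True, e: False, p: False}


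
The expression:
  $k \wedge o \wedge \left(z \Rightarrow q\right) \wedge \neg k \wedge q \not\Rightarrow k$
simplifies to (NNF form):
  $\text{False}$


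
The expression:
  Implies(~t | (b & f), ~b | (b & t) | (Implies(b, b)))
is always true.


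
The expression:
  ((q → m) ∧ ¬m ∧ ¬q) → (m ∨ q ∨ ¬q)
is always true.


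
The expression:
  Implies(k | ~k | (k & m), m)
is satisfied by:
  {m: True}


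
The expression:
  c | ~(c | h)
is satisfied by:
  {c: True, h: False}
  {h: False, c: False}
  {h: True, c: True}


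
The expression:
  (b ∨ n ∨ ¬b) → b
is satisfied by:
  {b: True}


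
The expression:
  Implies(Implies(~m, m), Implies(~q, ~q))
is always true.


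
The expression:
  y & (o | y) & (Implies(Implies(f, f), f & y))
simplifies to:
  f & y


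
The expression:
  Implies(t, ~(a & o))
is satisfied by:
  {o: False, t: False, a: False}
  {a: True, o: False, t: False}
  {t: True, o: False, a: False}
  {a: True, t: True, o: False}
  {o: True, a: False, t: False}
  {a: True, o: True, t: False}
  {t: True, o: True, a: False}


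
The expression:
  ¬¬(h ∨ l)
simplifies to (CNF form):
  h ∨ l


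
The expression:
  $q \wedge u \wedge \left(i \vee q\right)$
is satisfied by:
  {u: True, q: True}


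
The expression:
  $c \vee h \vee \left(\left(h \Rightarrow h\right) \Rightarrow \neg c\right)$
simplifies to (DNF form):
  $\text{True}$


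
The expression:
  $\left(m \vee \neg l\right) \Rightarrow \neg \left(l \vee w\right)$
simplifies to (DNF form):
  $\left(l \wedge \neg m\right) \vee \left(\neg l \wedge \neg w\right)$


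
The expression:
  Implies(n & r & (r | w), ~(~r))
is always true.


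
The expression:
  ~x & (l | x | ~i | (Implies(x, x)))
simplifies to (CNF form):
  ~x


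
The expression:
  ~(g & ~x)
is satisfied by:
  {x: True, g: False}
  {g: False, x: False}
  {g: True, x: True}


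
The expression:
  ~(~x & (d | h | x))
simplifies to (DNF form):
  x | (~d & ~h)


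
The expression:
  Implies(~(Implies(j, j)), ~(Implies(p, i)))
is always true.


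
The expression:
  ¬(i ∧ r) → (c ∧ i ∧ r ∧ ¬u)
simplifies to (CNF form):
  i ∧ r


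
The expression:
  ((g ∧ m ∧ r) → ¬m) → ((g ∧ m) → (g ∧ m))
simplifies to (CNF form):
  True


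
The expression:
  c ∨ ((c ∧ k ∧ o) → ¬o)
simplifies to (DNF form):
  True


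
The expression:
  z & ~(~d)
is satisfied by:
  {z: True, d: True}


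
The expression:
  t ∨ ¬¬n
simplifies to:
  n ∨ t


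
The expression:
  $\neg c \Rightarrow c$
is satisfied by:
  {c: True}


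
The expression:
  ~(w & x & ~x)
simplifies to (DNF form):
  True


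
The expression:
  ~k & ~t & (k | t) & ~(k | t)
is never true.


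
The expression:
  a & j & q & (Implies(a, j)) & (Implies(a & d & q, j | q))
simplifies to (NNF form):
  a & j & q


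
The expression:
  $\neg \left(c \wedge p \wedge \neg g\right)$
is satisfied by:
  {g: True, p: False, c: False}
  {p: False, c: False, g: False}
  {g: True, c: True, p: False}
  {c: True, p: False, g: False}
  {g: True, p: True, c: False}
  {p: True, g: False, c: False}
  {g: True, c: True, p: True}


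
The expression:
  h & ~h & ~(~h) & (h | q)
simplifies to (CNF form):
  False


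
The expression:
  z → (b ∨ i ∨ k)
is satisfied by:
  {i: True, b: True, k: True, z: False}
  {i: True, b: True, z: False, k: False}
  {i: True, k: True, z: False, b: False}
  {i: True, z: False, k: False, b: False}
  {b: True, k: True, z: False, i: False}
  {b: True, z: False, k: False, i: False}
  {k: True, b: False, z: False, i: False}
  {b: False, z: False, k: False, i: False}
  {b: True, i: True, z: True, k: True}
  {b: True, i: True, z: True, k: False}
  {i: True, z: True, k: True, b: False}
  {i: True, z: True, b: False, k: False}
  {k: True, z: True, b: True, i: False}
  {z: True, b: True, i: False, k: False}
  {z: True, k: True, i: False, b: False}


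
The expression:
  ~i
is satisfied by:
  {i: False}


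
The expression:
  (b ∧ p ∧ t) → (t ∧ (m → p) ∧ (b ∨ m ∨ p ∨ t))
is always true.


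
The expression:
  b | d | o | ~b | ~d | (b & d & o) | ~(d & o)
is always true.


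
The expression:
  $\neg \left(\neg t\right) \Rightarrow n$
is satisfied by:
  {n: True, t: False}
  {t: False, n: False}
  {t: True, n: True}


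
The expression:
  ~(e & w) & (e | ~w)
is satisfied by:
  {w: False}


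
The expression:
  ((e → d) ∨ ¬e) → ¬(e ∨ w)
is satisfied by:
  {w: False, d: False, e: False}
  {e: True, w: False, d: False}
  {d: True, w: False, e: False}
  {e: True, w: True, d: False}


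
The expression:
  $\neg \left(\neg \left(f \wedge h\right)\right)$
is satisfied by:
  {h: True, f: True}


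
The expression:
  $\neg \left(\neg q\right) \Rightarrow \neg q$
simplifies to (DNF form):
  $\neg q$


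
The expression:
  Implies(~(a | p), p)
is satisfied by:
  {a: True, p: True}
  {a: True, p: False}
  {p: True, a: False}


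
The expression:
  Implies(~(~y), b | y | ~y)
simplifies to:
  True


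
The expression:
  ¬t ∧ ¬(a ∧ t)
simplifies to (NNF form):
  ¬t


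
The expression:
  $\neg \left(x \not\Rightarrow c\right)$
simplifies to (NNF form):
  $c \vee \neg x$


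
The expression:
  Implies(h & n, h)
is always true.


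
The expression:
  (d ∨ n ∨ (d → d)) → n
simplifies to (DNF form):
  n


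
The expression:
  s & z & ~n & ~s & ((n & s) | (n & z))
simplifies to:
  False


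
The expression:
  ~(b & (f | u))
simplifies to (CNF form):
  (~b | ~f) & (~b | ~u)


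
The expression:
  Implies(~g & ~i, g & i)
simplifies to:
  g | i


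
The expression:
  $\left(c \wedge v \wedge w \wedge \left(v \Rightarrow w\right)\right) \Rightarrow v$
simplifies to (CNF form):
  $\text{True}$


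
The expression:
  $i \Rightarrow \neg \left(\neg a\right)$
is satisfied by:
  {a: True, i: False}
  {i: False, a: False}
  {i: True, a: True}


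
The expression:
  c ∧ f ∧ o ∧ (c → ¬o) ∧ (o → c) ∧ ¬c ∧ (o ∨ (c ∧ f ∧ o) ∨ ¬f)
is never true.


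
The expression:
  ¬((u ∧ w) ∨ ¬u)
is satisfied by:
  {u: True, w: False}


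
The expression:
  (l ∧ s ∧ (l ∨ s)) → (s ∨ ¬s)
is always true.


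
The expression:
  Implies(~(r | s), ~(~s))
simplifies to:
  r | s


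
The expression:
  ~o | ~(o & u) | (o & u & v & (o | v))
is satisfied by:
  {v: True, u: False, o: False}
  {u: False, o: False, v: False}
  {o: True, v: True, u: False}
  {o: True, u: False, v: False}
  {v: True, u: True, o: False}
  {u: True, v: False, o: False}
  {o: True, u: True, v: True}


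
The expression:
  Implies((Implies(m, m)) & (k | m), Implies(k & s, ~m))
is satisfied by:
  {s: False, k: False, m: False}
  {m: True, s: False, k: False}
  {k: True, s: False, m: False}
  {m: True, k: True, s: False}
  {s: True, m: False, k: False}
  {m: True, s: True, k: False}
  {k: True, s: True, m: False}


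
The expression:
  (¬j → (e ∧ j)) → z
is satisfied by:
  {z: True, j: False}
  {j: False, z: False}
  {j: True, z: True}


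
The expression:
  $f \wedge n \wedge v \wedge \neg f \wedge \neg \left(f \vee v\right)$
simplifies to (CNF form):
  $\text{False}$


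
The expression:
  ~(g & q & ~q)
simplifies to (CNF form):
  True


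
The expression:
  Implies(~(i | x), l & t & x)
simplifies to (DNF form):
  i | x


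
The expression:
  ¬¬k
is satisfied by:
  {k: True}


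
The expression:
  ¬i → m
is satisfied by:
  {i: True, m: True}
  {i: True, m: False}
  {m: True, i: False}


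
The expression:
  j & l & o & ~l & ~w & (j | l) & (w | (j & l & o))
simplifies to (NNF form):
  False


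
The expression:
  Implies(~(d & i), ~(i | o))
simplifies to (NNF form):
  (d & i) | (~i & ~o)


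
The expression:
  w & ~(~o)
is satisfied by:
  {w: True, o: True}


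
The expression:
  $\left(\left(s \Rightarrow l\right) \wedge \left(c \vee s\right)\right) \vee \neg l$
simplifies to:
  $c \vee s \vee \neg l$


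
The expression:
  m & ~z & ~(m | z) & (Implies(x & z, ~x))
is never true.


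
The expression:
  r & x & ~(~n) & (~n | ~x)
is never true.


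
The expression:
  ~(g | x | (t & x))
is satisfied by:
  {x: False, g: False}


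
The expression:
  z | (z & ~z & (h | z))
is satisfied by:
  {z: True}


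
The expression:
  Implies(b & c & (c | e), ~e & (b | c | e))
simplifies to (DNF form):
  ~b | ~c | ~e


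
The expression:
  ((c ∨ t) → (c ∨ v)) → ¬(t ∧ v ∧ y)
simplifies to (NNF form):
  ¬t ∨ ¬v ∨ ¬y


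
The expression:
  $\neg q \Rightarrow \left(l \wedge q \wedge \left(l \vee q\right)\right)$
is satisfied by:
  {q: True}


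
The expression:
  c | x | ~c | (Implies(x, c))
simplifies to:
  True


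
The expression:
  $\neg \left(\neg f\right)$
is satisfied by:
  {f: True}


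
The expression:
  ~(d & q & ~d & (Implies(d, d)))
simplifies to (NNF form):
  True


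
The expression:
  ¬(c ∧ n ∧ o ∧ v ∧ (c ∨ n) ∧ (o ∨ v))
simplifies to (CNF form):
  ¬c ∨ ¬n ∨ ¬o ∨ ¬v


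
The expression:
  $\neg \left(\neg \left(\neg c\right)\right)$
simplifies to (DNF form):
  $\neg c$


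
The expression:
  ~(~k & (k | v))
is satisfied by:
  {k: True, v: False}
  {v: False, k: False}
  {v: True, k: True}


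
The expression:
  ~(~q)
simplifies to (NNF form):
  q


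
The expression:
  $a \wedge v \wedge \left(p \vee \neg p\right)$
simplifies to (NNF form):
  $a \wedge v$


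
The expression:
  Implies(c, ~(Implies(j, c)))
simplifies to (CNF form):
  ~c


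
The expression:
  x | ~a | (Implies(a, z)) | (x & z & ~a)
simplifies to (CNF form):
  x | z | ~a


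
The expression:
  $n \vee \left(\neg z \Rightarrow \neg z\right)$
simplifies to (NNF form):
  $\text{True}$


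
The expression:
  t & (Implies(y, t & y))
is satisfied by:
  {t: True}


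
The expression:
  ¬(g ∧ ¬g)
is always true.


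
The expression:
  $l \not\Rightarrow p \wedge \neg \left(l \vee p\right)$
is never true.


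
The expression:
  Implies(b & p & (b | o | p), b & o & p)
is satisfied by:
  {o: True, p: False, b: False}
  {p: False, b: False, o: False}
  {b: True, o: True, p: False}
  {b: True, p: False, o: False}
  {o: True, p: True, b: False}
  {p: True, o: False, b: False}
  {b: True, p: True, o: True}


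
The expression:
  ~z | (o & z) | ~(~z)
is always true.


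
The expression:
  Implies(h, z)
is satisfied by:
  {z: True, h: False}
  {h: False, z: False}
  {h: True, z: True}


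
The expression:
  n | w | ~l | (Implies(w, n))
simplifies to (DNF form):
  True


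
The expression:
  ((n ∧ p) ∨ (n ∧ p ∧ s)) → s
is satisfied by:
  {s: True, p: False, n: False}
  {p: False, n: False, s: False}
  {n: True, s: True, p: False}
  {n: True, p: False, s: False}
  {s: True, p: True, n: False}
  {p: True, s: False, n: False}
  {n: True, p: True, s: True}


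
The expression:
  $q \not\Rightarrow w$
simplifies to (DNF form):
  $q \wedge \neg w$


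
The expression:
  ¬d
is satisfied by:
  {d: False}


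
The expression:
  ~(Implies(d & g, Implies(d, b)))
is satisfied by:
  {d: True, g: True, b: False}


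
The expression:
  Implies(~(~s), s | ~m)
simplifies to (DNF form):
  True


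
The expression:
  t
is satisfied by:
  {t: True}


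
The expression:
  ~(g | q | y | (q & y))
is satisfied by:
  {q: False, y: False, g: False}


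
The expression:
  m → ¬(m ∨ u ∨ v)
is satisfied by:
  {m: False}


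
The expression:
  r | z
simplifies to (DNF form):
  r | z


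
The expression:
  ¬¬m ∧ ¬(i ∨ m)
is never true.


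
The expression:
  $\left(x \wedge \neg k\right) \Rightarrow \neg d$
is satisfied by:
  {k: True, x: False, d: False}
  {k: False, x: False, d: False}
  {d: True, k: True, x: False}
  {d: True, k: False, x: False}
  {x: True, k: True, d: False}
  {x: True, k: False, d: False}
  {x: True, d: True, k: True}


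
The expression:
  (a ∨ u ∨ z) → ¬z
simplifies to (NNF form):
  ¬z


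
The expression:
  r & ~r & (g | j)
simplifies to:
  False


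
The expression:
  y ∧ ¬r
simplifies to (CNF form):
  y ∧ ¬r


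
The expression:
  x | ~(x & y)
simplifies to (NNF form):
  True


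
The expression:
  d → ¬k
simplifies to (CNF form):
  ¬d ∨ ¬k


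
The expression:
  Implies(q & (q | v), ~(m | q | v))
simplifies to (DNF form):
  ~q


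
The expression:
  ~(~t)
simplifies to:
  t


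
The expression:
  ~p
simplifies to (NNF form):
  ~p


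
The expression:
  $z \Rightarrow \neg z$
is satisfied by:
  {z: False}


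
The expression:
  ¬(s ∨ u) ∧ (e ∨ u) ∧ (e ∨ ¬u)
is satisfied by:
  {e: True, u: False, s: False}


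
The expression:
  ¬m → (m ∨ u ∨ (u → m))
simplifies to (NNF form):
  True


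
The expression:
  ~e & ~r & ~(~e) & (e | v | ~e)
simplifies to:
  False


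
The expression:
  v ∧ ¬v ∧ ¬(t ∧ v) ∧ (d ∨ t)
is never true.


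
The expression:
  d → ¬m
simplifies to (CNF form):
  ¬d ∨ ¬m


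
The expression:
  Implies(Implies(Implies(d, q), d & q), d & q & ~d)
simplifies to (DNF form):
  ~d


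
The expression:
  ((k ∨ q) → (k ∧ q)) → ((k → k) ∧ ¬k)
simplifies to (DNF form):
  ¬k ∨ ¬q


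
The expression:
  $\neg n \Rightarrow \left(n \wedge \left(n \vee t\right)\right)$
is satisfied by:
  {n: True}


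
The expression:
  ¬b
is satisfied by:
  {b: False}


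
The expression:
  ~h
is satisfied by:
  {h: False}


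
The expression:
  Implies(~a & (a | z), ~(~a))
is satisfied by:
  {a: True, z: False}
  {z: False, a: False}
  {z: True, a: True}


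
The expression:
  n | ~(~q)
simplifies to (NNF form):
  n | q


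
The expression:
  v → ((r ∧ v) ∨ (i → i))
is always true.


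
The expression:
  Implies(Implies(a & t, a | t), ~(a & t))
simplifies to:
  ~a | ~t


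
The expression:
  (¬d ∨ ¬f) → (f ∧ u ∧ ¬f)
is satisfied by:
  {d: True, f: True}


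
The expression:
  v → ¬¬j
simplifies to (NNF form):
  j ∨ ¬v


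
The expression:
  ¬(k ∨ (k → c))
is never true.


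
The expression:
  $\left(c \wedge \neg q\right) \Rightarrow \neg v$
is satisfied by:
  {q: True, v: False, c: False}
  {v: False, c: False, q: False}
  {c: True, q: True, v: False}
  {c: True, v: False, q: False}
  {q: True, v: True, c: False}
  {v: True, q: False, c: False}
  {c: True, v: True, q: True}


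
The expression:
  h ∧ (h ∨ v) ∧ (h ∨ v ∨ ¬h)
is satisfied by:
  {h: True}


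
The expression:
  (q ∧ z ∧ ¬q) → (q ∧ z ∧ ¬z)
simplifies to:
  True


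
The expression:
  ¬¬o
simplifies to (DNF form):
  o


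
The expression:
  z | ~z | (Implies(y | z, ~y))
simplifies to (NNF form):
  True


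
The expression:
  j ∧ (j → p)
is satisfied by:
  {p: True, j: True}


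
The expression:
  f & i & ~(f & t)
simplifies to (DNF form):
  f & i & ~t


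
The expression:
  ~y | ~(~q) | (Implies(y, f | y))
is always true.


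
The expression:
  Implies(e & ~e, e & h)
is always true.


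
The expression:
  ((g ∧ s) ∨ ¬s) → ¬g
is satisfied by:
  {g: False}


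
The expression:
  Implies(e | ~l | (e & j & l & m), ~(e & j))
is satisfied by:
  {e: False, j: False}
  {j: True, e: False}
  {e: True, j: False}


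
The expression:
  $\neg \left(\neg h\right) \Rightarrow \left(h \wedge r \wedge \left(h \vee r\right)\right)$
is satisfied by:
  {r: True, h: False}
  {h: False, r: False}
  {h: True, r: True}


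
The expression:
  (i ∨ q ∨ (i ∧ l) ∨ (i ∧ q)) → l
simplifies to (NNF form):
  l ∨ (¬i ∧ ¬q)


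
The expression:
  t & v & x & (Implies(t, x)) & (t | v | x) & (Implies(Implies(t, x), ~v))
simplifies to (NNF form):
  False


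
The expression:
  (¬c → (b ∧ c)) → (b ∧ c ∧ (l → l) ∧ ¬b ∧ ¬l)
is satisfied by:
  {c: False}


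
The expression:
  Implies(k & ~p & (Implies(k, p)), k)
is always true.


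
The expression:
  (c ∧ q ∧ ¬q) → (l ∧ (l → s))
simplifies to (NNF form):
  True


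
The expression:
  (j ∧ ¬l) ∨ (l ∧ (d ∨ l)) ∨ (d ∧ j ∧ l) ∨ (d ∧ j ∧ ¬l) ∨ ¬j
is always true.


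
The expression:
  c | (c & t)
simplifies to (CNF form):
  c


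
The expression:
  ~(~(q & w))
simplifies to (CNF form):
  q & w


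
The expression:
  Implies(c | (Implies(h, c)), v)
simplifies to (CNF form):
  (h | v) & (v | ~c)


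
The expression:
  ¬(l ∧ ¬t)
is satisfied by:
  {t: True, l: False}
  {l: False, t: False}
  {l: True, t: True}


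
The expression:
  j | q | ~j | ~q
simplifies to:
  True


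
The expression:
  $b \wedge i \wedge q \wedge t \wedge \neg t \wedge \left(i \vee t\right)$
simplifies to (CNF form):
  $\text{False}$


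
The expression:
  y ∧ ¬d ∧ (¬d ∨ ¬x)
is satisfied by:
  {y: True, d: False}


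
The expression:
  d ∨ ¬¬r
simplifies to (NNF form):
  d ∨ r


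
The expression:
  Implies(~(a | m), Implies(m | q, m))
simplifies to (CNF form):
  a | m | ~q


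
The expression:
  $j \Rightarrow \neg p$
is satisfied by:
  {p: False, j: False}
  {j: True, p: False}
  {p: True, j: False}


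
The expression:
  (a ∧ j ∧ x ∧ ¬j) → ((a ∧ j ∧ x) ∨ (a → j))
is always true.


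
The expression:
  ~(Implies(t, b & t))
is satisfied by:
  {t: True, b: False}


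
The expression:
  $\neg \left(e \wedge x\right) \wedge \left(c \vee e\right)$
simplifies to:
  $\left(c \wedge \neg e\right) \vee \left(e \wedge \neg x\right)$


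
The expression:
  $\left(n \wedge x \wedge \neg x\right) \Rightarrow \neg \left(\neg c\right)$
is always true.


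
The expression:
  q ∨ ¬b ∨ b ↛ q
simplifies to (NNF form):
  True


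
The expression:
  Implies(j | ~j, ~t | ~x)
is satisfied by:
  {t: False, x: False}
  {x: True, t: False}
  {t: True, x: False}


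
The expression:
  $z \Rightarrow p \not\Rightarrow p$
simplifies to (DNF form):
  $\neg z$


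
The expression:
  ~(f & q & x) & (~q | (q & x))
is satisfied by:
  {x: True, q: False, f: False}
  {x: False, q: False, f: False}
  {f: True, x: True, q: False}
  {f: True, x: False, q: False}
  {q: True, x: True, f: False}


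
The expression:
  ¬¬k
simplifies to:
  k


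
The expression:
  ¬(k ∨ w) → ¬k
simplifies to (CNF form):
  True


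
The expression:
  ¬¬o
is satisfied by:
  {o: True}


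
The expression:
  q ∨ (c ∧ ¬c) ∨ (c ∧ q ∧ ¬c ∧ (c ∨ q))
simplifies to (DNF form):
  q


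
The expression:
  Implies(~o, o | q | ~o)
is always true.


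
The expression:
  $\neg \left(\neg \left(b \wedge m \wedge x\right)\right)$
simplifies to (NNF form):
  $b \wedge m \wedge x$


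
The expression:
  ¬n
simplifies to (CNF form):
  ¬n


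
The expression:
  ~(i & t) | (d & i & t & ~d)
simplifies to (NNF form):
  ~i | ~t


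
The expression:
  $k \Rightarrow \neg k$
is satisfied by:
  {k: False}


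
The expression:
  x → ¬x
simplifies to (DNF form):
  ¬x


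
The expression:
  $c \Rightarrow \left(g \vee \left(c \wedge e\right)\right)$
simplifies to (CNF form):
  $e \vee g \vee \neg c$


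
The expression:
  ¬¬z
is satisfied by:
  {z: True}


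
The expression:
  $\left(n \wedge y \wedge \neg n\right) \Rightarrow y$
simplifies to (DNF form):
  $\text{True}$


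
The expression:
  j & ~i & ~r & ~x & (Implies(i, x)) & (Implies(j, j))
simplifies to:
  j & ~i & ~r & ~x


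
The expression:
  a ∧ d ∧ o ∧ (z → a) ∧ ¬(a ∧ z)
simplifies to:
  a ∧ d ∧ o ∧ ¬z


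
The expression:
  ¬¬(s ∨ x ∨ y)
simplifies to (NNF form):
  s ∨ x ∨ y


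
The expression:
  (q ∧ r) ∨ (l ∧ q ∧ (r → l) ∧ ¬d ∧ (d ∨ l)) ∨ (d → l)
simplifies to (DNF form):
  l ∨ (q ∧ r) ∨ ¬d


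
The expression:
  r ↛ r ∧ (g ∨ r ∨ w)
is never true.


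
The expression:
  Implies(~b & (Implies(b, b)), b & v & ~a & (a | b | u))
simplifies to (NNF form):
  b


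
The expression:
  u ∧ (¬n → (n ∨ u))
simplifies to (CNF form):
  u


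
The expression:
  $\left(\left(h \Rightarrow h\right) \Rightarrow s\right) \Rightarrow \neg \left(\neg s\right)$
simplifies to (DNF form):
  $\text{True}$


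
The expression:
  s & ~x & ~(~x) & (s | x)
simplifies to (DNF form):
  False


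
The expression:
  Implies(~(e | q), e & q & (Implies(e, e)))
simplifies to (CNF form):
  e | q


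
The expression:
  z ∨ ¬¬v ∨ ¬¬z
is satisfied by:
  {z: True, v: True}
  {z: True, v: False}
  {v: True, z: False}


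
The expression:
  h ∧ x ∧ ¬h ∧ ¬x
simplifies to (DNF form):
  False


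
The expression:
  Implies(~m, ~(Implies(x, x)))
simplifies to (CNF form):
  m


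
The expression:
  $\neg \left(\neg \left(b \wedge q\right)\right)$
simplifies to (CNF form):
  $b \wedge q$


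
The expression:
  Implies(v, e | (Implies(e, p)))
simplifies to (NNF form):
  True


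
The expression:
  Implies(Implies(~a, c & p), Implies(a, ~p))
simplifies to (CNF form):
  ~a | ~p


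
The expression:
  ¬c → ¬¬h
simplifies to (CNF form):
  c ∨ h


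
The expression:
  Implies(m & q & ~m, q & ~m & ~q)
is always true.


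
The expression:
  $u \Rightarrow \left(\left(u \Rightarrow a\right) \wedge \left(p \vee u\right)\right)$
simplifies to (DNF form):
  $a \vee \neg u$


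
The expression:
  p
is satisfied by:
  {p: True}


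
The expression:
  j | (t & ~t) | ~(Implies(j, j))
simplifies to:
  j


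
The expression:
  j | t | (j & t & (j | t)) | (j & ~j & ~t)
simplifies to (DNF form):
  j | t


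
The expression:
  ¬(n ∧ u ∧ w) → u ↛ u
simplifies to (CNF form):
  n ∧ u ∧ w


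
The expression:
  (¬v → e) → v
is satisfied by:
  {v: True, e: False}
  {e: False, v: False}
  {e: True, v: True}


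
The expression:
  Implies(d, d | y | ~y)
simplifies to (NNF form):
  True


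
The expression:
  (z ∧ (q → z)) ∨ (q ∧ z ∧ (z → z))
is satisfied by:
  {z: True}


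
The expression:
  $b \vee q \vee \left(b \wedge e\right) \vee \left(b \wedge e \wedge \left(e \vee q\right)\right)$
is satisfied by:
  {b: True, q: True}
  {b: True, q: False}
  {q: True, b: False}


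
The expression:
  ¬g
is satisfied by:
  {g: False}


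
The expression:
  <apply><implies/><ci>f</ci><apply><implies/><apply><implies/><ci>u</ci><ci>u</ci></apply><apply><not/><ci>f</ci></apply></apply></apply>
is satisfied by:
  {f: False}


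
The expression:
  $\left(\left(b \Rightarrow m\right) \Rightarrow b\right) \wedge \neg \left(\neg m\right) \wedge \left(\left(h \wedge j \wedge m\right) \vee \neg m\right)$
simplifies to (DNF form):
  $b \wedge h \wedge j \wedge m$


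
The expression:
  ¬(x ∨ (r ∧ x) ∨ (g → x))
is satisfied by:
  {g: True, x: False}


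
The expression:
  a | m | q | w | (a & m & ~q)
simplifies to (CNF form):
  a | m | q | w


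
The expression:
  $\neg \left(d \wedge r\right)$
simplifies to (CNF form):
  $\neg d \vee \neg r$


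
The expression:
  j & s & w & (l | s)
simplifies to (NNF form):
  j & s & w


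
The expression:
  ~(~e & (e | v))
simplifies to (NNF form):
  e | ~v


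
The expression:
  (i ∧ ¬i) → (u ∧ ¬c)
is always true.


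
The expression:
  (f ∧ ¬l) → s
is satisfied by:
  {l: True, s: True, f: False}
  {l: True, s: False, f: False}
  {s: True, l: False, f: False}
  {l: False, s: False, f: False}
  {f: True, l: True, s: True}
  {f: True, l: True, s: False}
  {f: True, s: True, l: False}


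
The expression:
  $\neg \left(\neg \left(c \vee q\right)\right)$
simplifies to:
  $c \vee q$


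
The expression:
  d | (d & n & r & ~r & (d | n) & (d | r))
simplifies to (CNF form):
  d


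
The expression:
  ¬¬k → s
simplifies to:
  s ∨ ¬k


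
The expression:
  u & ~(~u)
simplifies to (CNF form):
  u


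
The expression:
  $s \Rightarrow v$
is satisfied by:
  {v: True, s: False}
  {s: False, v: False}
  {s: True, v: True}


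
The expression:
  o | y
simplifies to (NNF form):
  o | y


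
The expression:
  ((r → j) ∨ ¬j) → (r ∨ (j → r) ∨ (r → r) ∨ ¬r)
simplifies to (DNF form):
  True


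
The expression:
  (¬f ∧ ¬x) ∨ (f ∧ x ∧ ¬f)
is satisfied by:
  {x: False, f: False}


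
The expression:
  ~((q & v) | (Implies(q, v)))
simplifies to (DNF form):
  q & ~v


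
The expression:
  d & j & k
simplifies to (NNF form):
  d & j & k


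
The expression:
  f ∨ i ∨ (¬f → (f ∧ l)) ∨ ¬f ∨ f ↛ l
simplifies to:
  True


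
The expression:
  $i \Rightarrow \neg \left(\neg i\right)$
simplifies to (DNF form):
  $\text{True}$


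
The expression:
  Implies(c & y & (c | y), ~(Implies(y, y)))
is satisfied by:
  {c: False, y: False}
  {y: True, c: False}
  {c: True, y: False}


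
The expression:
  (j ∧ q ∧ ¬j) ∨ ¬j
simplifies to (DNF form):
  ¬j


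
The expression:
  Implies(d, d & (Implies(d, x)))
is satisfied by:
  {x: True, d: False}
  {d: False, x: False}
  {d: True, x: True}


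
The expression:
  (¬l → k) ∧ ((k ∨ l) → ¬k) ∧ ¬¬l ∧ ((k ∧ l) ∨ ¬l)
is never true.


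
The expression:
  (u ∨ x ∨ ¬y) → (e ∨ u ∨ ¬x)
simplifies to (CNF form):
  e ∨ u ∨ ¬x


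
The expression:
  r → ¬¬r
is always true.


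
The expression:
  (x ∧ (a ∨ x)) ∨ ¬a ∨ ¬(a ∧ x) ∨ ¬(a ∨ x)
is always true.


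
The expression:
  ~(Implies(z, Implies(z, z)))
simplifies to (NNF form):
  False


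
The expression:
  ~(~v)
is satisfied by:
  {v: True}


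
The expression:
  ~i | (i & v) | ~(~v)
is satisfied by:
  {v: True, i: False}
  {i: False, v: False}
  {i: True, v: True}


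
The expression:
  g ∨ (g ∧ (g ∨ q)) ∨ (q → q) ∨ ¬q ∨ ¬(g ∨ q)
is always true.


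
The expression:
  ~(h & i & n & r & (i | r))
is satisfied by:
  {h: False, n: False, i: False, r: False}
  {r: True, h: False, n: False, i: False}
  {i: True, h: False, n: False, r: False}
  {r: True, i: True, h: False, n: False}
  {n: True, r: False, h: False, i: False}
  {r: True, n: True, h: False, i: False}
  {i: True, n: True, r: False, h: False}
  {r: True, i: True, n: True, h: False}
  {h: True, i: False, n: False, r: False}
  {r: True, h: True, i: False, n: False}
  {i: True, h: True, r: False, n: False}
  {r: True, i: True, h: True, n: False}
  {n: True, h: True, i: False, r: False}
  {r: True, n: True, h: True, i: False}
  {i: True, n: True, h: True, r: False}


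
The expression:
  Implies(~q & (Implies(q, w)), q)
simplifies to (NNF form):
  q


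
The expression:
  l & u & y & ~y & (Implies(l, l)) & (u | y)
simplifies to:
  False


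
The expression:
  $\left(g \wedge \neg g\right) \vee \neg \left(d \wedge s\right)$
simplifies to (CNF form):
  $\neg d \vee \neg s$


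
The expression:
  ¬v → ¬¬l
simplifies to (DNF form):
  l ∨ v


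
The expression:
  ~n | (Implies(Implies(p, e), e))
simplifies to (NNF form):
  e | p | ~n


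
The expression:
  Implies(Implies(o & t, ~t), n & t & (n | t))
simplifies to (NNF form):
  t & (n | o)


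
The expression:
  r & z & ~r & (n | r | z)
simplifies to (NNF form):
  False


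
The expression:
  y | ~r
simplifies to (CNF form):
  y | ~r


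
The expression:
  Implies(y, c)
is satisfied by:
  {c: True, y: False}
  {y: False, c: False}
  {y: True, c: True}


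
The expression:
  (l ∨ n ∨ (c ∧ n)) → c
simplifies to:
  c ∨ (¬l ∧ ¬n)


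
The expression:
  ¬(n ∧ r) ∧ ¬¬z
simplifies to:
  z ∧ (¬n ∨ ¬r)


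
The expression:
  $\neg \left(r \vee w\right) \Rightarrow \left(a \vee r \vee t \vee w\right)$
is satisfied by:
  {r: True, a: True, t: True, w: True}
  {r: True, a: True, t: True, w: False}
  {r: True, a: True, w: True, t: False}
  {r: True, a: True, w: False, t: False}
  {r: True, t: True, w: True, a: False}
  {r: True, t: True, w: False, a: False}
  {r: True, t: False, w: True, a: False}
  {r: True, t: False, w: False, a: False}
  {a: True, t: True, w: True, r: False}
  {a: True, t: True, w: False, r: False}
  {a: True, w: True, t: False, r: False}
  {a: True, w: False, t: False, r: False}
  {t: True, w: True, a: False, r: False}
  {t: True, a: False, w: False, r: False}
  {w: True, a: False, t: False, r: False}


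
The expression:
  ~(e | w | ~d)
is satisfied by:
  {d: True, e: False, w: False}


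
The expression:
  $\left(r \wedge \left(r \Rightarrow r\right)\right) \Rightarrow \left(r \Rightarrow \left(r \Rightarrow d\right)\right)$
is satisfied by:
  {d: True, r: False}
  {r: False, d: False}
  {r: True, d: True}


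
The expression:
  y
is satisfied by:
  {y: True}


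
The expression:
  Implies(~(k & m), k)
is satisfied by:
  {k: True}


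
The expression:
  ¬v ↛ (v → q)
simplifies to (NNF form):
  False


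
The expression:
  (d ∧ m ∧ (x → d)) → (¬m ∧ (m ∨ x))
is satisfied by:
  {m: False, d: False}
  {d: True, m: False}
  {m: True, d: False}


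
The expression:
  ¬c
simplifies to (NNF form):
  ¬c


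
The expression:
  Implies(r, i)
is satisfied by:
  {i: True, r: False}
  {r: False, i: False}
  {r: True, i: True}


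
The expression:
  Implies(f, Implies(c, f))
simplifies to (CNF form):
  True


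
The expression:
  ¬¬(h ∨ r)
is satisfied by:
  {r: True, h: True}
  {r: True, h: False}
  {h: True, r: False}


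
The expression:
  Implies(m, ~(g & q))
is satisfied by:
  {g: False, m: False, q: False}
  {q: True, g: False, m: False}
  {m: True, g: False, q: False}
  {q: True, m: True, g: False}
  {g: True, q: False, m: False}
  {q: True, g: True, m: False}
  {m: True, g: True, q: False}


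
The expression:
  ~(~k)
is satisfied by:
  {k: True}


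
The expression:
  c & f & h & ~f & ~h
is never true.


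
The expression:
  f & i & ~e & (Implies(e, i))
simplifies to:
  f & i & ~e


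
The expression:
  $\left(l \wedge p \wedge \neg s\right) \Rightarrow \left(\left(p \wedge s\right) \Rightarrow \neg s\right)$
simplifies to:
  $\text{True}$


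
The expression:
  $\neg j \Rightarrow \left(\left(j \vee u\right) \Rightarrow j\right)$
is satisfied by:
  {j: True, u: False}
  {u: False, j: False}
  {u: True, j: True}


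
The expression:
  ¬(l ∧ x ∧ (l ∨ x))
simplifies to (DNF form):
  ¬l ∨ ¬x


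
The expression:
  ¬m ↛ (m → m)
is never true.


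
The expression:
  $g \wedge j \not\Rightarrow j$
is never true.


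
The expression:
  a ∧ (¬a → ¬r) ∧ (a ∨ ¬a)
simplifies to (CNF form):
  a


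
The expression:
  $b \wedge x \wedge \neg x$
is never true.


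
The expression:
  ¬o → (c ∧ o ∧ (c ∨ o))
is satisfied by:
  {o: True}


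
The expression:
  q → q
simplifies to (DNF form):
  True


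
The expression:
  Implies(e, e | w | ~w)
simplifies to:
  True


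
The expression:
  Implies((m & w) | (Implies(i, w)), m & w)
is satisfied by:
  {i: True, m: True, w: False}
  {i: True, m: False, w: False}
  {i: True, w: True, m: True}
  {w: True, m: True, i: False}


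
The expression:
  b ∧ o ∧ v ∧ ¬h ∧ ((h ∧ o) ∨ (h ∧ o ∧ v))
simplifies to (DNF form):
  False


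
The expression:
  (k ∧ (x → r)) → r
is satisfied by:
  {r: True, x: True, k: False}
  {r: True, k: False, x: False}
  {x: True, k: False, r: False}
  {x: False, k: False, r: False}
  {r: True, x: True, k: True}
  {r: True, k: True, x: False}
  {x: True, k: True, r: False}


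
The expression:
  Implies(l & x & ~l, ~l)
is always true.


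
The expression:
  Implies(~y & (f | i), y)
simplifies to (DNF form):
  y | (~f & ~i)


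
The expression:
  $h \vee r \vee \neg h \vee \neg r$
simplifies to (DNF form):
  $\text{True}$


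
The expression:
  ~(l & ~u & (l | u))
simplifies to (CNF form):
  u | ~l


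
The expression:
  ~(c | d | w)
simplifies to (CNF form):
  ~c & ~d & ~w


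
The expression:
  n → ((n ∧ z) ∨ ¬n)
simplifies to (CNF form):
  z ∨ ¬n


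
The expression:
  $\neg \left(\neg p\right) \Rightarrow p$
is always true.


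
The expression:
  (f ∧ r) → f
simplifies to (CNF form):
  True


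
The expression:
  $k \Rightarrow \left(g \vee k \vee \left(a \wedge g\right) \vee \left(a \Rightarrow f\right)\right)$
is always true.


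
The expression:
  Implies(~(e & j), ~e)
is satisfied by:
  {j: True, e: False}
  {e: False, j: False}
  {e: True, j: True}


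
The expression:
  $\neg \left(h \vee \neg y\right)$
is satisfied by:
  {y: True, h: False}


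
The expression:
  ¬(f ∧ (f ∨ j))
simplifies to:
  ¬f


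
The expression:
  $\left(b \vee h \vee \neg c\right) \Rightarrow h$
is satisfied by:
  {h: True, c: True, b: False}
  {h: True, c: False, b: False}
  {b: True, h: True, c: True}
  {b: True, h: True, c: False}
  {c: True, b: False, h: False}


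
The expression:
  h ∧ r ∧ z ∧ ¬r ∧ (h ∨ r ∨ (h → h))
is never true.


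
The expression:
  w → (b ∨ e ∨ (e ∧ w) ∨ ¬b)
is always true.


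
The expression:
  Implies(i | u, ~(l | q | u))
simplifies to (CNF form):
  ~u & (~i | ~l) & (~i | ~q)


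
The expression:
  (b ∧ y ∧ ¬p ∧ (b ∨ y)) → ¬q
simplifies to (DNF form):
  p ∨ ¬b ∨ ¬q ∨ ¬y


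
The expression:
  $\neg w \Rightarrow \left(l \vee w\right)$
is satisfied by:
  {l: True, w: True}
  {l: True, w: False}
  {w: True, l: False}


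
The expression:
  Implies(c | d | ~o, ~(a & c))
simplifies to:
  ~a | ~c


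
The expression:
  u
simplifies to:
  u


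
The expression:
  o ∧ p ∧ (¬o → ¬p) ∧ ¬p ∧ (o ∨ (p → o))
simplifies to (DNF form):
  False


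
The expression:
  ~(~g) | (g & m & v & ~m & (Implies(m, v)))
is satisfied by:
  {g: True}


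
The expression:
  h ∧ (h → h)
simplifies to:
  h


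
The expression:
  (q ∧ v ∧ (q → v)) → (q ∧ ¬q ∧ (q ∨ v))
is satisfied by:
  {v: False, q: False}
  {q: True, v: False}
  {v: True, q: False}


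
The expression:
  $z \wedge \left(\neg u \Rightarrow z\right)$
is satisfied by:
  {z: True}


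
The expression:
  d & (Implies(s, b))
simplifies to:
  d & (b | ~s)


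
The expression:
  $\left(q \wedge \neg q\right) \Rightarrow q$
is always true.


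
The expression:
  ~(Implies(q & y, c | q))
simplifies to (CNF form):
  False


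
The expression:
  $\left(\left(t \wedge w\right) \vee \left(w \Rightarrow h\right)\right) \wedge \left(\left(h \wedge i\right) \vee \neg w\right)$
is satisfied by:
  {i: True, h: True, w: False}
  {i: True, h: False, w: False}
  {h: True, i: False, w: False}
  {i: False, h: False, w: False}
  {i: True, w: True, h: True}


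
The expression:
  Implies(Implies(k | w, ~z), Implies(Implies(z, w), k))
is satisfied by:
  {k: True, z: True}
  {k: True, z: False}
  {z: True, k: False}


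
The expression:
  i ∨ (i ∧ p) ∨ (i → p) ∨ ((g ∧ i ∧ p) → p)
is always true.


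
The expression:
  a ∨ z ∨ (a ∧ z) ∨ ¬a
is always true.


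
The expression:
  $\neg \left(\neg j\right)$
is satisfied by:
  {j: True}


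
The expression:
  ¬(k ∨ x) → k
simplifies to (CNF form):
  k ∨ x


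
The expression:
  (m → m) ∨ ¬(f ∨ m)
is always true.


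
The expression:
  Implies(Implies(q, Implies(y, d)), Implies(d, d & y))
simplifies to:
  y | ~d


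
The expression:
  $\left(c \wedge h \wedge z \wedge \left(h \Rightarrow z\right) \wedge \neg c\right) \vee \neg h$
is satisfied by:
  {h: False}


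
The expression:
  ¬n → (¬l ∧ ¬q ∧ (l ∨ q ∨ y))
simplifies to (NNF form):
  n ∨ (y ∧ ¬l ∧ ¬q)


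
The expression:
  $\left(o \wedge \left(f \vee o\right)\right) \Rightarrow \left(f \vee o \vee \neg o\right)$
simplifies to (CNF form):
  $\text{True}$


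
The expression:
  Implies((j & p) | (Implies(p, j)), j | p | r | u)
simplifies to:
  j | p | r | u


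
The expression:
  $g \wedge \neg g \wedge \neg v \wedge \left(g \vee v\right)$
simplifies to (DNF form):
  $\text{False}$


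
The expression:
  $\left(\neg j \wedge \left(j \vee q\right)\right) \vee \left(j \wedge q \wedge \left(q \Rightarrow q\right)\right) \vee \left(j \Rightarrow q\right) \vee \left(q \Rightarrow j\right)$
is always true.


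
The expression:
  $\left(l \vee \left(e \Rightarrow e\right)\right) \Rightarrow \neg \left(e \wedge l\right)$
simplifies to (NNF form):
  $\neg e \vee \neg l$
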